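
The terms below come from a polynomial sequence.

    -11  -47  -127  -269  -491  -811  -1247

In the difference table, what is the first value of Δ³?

-18

D1: -36, -80, -142, -222, -320, -436
D2: -44, -62, -80, -98, -116
D3: -18, -18, -18, -18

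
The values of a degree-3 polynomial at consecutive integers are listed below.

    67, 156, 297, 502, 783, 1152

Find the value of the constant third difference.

12

First differences: 89, 141, 205, 281, 369
Second differences: 52, 64, 76, 88
Third differences: 12, 12, 12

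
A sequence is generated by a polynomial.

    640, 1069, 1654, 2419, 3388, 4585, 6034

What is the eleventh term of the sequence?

First differences: 429, 585, 765, 969, 1197, 1449
Second differences: 156, 180, 204, 228, 252
Third differences: 24, 24, 24, 24
The third differences are constant (24).
252 + 24 = 276;  1449 + 276 = 1725;  6034 + 1725 = 7759
276 + 24 = 300;  1725 + 300 = 2025;  7759 + 2025 = 9784
300 + 24 = 324;  2025 + 324 = 2349;  9784 + 2349 = 12133
324 + 24 = 348;  2349 + 348 = 2697;  12133 + 2697 = 14830

14830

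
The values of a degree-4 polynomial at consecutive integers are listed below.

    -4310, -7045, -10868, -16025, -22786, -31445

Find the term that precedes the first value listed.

Δ: -2735  -3823  -5157  -6761  -8659
Δ²: -1088  -1334  -1604  -1898
Δ³: -246  -270  -294
Δ⁴: -24  -24
The fourth differences are constant at -24.
Work back: -246 + 24 = -222;  -1088 + 222 = -866;  -2735 + 866 = -1869;  -4310 + 1869 = -2441

-2441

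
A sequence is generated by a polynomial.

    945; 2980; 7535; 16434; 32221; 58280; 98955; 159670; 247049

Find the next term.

369036

Δ: 2035, 4555, 8899, 15787, 26059, 40675, 60715, 87379
Δ²: 2520, 4344, 6888, 10272, 14616, 20040, 26664
Δ³: 1824, 2544, 3384, 4344, 5424, 6624
Δ⁴: 720, 840, 960, 1080, 1200
Δ⁵: 120, 120, 120, 120
The fifth differences are constant (120).
1200 + 120 = 1320;  6624 + 1320 = 7944;  26664 + 7944 = 34608;  87379 + 34608 = 121987;  247049 + 121987 = 369036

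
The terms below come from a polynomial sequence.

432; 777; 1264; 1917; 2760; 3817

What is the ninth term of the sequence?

D1: 345 , 487 , 653 , 843 , 1057
D2: 142 , 166 , 190 , 214
D3: 24 , 24 , 24
Third differences constant at 24.
214 + 24 = 238;  1057 + 238 = 1295;  3817 + 1295 = 5112
238 + 24 = 262;  1295 + 262 = 1557;  5112 + 1557 = 6669
262 + 24 = 286;  1557 + 286 = 1843;  6669 + 1843 = 8512

8512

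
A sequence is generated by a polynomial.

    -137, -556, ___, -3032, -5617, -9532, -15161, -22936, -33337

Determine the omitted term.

-1441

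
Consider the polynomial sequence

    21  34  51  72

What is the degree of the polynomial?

2

13, 17, 21
4, 4
The second differences are constant, so the polynomial has degree 2.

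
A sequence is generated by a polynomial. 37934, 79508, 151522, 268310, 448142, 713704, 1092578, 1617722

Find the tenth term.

3268412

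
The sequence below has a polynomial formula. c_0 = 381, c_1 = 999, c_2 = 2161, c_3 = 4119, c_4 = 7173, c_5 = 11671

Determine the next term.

618, 1162, 1958, 3054, 4498
544, 796, 1096, 1444
252, 300, 348
48, 48
Fourth differences constant at 48.
348 + 48 = 396;  1444 + 396 = 1840;  4498 + 1840 = 6338;  11671 + 6338 = 18009

18009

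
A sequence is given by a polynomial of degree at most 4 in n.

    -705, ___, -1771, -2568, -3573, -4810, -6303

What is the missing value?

-1158

Using the last 5 terms:
-797, -1005, -1237, -1493
-208, -232, -256
-24, -24
Constant third difference = -24.
Extend backward: -208 + 24 = -184;  -797 + 184 = -613;  -1771 + 613 = -1158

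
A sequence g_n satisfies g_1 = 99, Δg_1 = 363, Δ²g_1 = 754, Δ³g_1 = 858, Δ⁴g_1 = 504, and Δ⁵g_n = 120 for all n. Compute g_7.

Build the table forward from the leading diagonal:
D5: 120  120  120  120  120  120  120
D4: 504  624  744  864  984  1104  1224
D3: 858  1362  1986  2730  3594  4578  5682
D2: 754  1612  2974  4960  7690  11284  15862
D1: 363  1117  2729  5703  10663  18353  29637
g: 99  462  1579  4308  10011  20674  39027

39027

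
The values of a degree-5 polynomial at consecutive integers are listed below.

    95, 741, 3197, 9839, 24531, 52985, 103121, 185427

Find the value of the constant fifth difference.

360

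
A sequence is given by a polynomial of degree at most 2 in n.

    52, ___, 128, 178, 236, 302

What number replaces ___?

86

Using the last 4 terms:
Δ: 50, 58, 66
Δ²: 8, 8
Constant second difference = 8.
Extend backward: 50 − 8 = 42;  128 − 42 = 86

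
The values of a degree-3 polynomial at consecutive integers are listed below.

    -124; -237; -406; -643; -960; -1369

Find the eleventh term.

-5214

D1: -113  -169  -237  -317  -409
D2: -56  -68  -80  -92
D3: -12  -12  -12
The third differences are constant (-12).
-92 − 12 = -104;  -409 − 104 = -513;  -1369 − 513 = -1882
-104 − 12 = -116;  -513 − 116 = -629;  -1882 − 629 = -2511
-116 − 12 = -128;  -629 − 128 = -757;  -2511 − 757 = -3268
-128 − 12 = -140;  -757 − 140 = -897;  -3268 − 897 = -4165
-140 − 12 = -152;  -897 − 152 = -1049;  -4165 − 1049 = -5214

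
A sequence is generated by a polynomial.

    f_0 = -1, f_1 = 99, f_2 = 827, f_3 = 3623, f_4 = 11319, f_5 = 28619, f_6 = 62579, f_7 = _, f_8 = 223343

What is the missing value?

Using the first 7 terms:
Δ: 100  728  2796  7696  17300  33960
Δ²: 628  2068  4900  9604  16660
Δ³: 1440  2832  4704  7056
Δ⁴: 1392  1872  2352
Δ⁵: 480  480
Constant fifth difference = 480.
Extend forward: 2352 + 480 = 2832;  7056 + 2832 = 9888;  16660 + 9888 = 26548;  33960 + 26548 = 60508;  62579 + 60508 = 123087

123087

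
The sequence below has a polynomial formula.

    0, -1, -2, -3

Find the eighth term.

-7

D1: -1, -1, -1
Constant first difference = -1, so extend:
-3 − 1 = -4
-4 − 1 = -5
-5 − 1 = -6
-6 − 1 = -7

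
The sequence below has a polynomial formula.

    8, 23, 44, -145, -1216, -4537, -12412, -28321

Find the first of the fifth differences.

Δ: 15, 21, -189, -1071, -3321, -7875, -15909
Δ²: 6, -210, -882, -2250, -4554, -8034
Δ³: -216, -672, -1368, -2304, -3480
Δ⁴: -456, -696, -936, -1176
Δ⁵: -240, -240, -240

-240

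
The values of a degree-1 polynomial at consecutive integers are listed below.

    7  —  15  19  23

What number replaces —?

Using the last 3 terms:
D1: 4  4
Constant first difference = 4.
Extend backward: 15 − 4 = 11

11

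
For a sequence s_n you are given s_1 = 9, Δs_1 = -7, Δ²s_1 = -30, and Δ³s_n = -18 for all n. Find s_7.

-843

Build the table forward from the leading diagonal:
D3: -18  -18  -18  -18  -18  -18  -18
D2: -30  -48  -66  -84  -102  -120  -138
D1: -7  -37  -85  -151  -235  -337  -457
s: 9  2  -35  -120  -271  -506  -843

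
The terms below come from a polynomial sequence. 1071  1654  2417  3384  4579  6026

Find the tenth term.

583 , 763 , 967 , 1195 , 1447
180 , 204 , 228 , 252
24 , 24 , 24
The third differences are constant (24).
252 + 24 = 276;  1447 + 276 = 1723;  6026 + 1723 = 7749
276 + 24 = 300;  1723 + 300 = 2023;  7749 + 2023 = 9772
300 + 24 = 324;  2023 + 324 = 2347;  9772 + 2347 = 12119
324 + 24 = 348;  2347 + 348 = 2695;  12119 + 2695 = 14814

14814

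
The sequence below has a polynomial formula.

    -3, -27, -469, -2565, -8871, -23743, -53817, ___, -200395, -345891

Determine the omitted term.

-108489

Using the first 7 terms:
First differences: -24, -442, -2096, -6306, -14872, -30074
Second differences: -418, -1654, -4210, -8566, -15202
Third differences: -1236, -2556, -4356, -6636
Fourth differences: -1320, -1800, -2280
Fifth differences: -480, -480
Constant fifth difference = -480.
Extend forward: -2280 − 480 = -2760;  -6636 − 2760 = -9396;  -15202 − 9396 = -24598;  -30074 − 24598 = -54672;  -53817 − 54672 = -108489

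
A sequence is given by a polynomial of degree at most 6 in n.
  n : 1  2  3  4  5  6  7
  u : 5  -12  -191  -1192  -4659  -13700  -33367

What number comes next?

Δ: -17, -179, -1001, -3467, -9041, -19667
Δ²: -162, -822, -2466, -5574, -10626
Δ³: -660, -1644, -3108, -5052
Δ⁴: -984, -1464, -1944
Δ⁵: -480, -480
The fifth differences are constant (-480).
-1944 − 480 = -2424;  -5052 − 2424 = -7476;  -10626 − 7476 = -18102;  -19667 − 18102 = -37769;  -33367 − 37769 = -71136

-71136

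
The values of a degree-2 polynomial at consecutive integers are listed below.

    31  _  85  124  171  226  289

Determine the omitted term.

Using the last 5 terms:
First differences: 39  47  55  63
Second differences: 8  8  8
Constant second difference = 8.
Extend backward: 39 − 8 = 31;  85 − 31 = 54

54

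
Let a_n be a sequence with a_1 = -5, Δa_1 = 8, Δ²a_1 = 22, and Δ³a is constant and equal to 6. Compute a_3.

33

Build the table forward from the leading diagonal:
Δ³: 6, 6, 6
Δ²: 22, 28, 34
Δ: 8, 30, 58
a: -5, 3, 33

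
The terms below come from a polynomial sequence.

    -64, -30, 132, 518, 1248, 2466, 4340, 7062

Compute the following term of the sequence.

Δ: 34  162  386  730  1218  1874  2722
Δ²: 128  224  344  488  656  848
Δ³: 96  120  144  168  192
Δ⁴: 24  24  24  24
Constant fourth difference = 24, so extend:
192 + 24 = 216;  848 + 216 = 1064;  2722 + 1064 = 3786;  7062 + 3786 = 10848

10848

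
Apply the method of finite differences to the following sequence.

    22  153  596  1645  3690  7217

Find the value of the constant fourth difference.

First differences: 131, 443, 1049, 2045, 3527
Second differences: 312, 606, 996, 1482
Third differences: 294, 390, 486
Fourth differences: 96, 96

96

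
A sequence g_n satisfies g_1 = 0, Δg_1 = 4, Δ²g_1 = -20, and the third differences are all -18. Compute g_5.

-176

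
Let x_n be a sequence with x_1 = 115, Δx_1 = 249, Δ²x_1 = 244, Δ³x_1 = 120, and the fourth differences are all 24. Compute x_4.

1714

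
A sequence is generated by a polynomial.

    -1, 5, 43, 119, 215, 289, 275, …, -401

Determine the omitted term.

Using the first 7 terms:
D1: 6, 38, 76, 96, 74, -14
D2: 32, 38, 20, -22, -88
D3: 6, -18, -42, -66
D4: -24, -24, -24
Constant fourth difference = -24.
Extend forward: -66 − 24 = -90;  -88 − 90 = -178;  -14 − 178 = -192;  275 − 192 = 83

83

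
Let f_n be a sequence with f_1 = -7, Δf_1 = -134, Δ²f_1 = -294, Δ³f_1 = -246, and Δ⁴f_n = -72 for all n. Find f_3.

-569

Build the table forward from the leading diagonal:
Δ⁴: -72  -72  -72
Δ³: -246  -318  -390
Δ²: -294  -540  -858
Δ: -134  -428  -968
f: -7  -141  -569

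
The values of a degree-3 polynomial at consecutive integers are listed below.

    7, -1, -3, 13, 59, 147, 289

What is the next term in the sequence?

497

First differences: -8 , -2 , 16 , 46 , 88 , 142
Second differences: 6 , 18 , 30 , 42 , 54
Third differences: 12 , 12 , 12 , 12
The third differences are constant (12).
54 + 12 = 66;  142 + 66 = 208;  289 + 208 = 497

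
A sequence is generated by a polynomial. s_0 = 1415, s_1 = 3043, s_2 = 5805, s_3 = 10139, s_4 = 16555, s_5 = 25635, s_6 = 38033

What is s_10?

First differences: 1628, 2762, 4334, 6416, 9080, 12398
Second differences: 1134, 1572, 2082, 2664, 3318
Third differences: 438, 510, 582, 654
Fourth differences: 72, 72, 72
The fourth differences are constant (72).
654 + 72 = 726;  3318 + 726 = 4044;  12398 + 4044 = 16442;  38033 + 16442 = 54475
726 + 72 = 798;  4044 + 798 = 4842;  16442 + 4842 = 21284;  54475 + 21284 = 75759
798 + 72 = 870;  4842 + 870 = 5712;  21284 + 5712 = 26996;  75759 + 26996 = 102755
870 + 72 = 942;  5712 + 942 = 6654;  26996 + 6654 = 33650;  102755 + 33650 = 136405

136405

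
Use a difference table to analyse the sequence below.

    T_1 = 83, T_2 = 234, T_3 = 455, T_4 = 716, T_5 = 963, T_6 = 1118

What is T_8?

151  221  261  247  155
70  40  -14  -92
-30  -54  -78
-24  -24
Constant fourth difference = -24, so extend:
-78 − 24 = -102;  -92 − 102 = -194;  155 − 194 = -39;  1118 − 39 = 1079
-102 − 24 = -126;  -194 − 126 = -320;  -39 − 320 = -359;  1079 − 359 = 720

720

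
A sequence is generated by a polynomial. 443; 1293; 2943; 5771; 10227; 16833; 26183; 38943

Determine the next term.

D1: 850  1650  2828  4456  6606  9350  12760
D2: 800  1178  1628  2150  2744  3410
D3: 378  450  522  594  666
D4: 72  72  72  72
Constant fourth difference = 72, so extend:
666 + 72 = 738;  3410 + 738 = 4148;  12760 + 4148 = 16908;  38943 + 16908 = 55851

55851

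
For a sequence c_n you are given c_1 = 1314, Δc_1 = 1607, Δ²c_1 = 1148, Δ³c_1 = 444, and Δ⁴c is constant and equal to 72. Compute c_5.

Build the table forward from the leading diagonal:
D4: 72, 72, 72, 72, 72
D3: 444, 516, 588, 660, 732
D2: 1148, 1592, 2108, 2696, 3356
D1: 1607, 2755, 4347, 6455, 9151
c: 1314, 2921, 5676, 10023, 16478

16478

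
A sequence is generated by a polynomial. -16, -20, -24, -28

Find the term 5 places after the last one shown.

-48

Δ: -4, -4, -4
The first differences are constant (-4).
-28 − 4 = -32
-32 − 4 = -36
-36 − 4 = -40
-40 − 4 = -44
-44 − 4 = -48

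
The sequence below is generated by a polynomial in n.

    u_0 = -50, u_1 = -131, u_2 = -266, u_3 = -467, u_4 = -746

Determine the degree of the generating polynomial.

3

First differences: -81, -135, -201, -279
Second differences: -54, -66, -78
Third differences: -12, -12
The third differences are constant, so the polynomial has degree 3.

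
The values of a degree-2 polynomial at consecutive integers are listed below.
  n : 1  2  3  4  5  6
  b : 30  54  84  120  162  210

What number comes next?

First differences: 24 , 30 , 36 , 42 , 48
Second differences: 6 , 6 , 6 , 6
Second differences constant at 6.
48 + 6 = 54;  210 + 54 = 264

264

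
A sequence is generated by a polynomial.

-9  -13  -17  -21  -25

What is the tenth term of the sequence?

-45

-4, -4, -4, -4
First differences constant at -4.
-25 − 4 = -29
-29 − 4 = -33
-33 − 4 = -37
-37 − 4 = -41
-41 − 4 = -45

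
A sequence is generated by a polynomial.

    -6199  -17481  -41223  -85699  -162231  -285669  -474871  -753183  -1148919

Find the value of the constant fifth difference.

First differences: -11282, -23742, -44476, -76532, -123438, -189202, -278312, -395736
Second differences: -12460, -20734, -32056, -46906, -65764, -89110, -117424
Third differences: -8274, -11322, -14850, -18858, -23346, -28314
Fourth differences: -3048, -3528, -4008, -4488, -4968
Fifth differences: -480, -480, -480, -480

-480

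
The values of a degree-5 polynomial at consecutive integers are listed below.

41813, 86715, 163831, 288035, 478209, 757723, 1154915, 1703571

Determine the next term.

Δ: 44902 , 77116 , 124204 , 190174 , 279514 , 397192 , 548656
Δ²: 32214 , 47088 , 65970 , 89340 , 117678 , 151464
Δ³: 14874 , 18882 , 23370 , 28338 , 33786
Δ⁴: 4008 , 4488 , 4968 , 5448
Δ⁵: 480 , 480 , 480
The fifth differences are constant (480).
5448 + 480 = 5928;  33786 + 5928 = 39714;  151464 + 39714 = 191178;  548656 + 191178 = 739834;  1703571 + 739834 = 2443405

2443405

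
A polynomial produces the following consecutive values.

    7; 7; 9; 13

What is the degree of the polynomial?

D1: 0, 2, 4
D2: 2, 2
The second differences are constant, so the polynomial has degree 2.

2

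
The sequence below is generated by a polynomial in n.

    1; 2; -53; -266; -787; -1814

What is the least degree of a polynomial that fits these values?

D1: 1, -55, -213, -521, -1027
D2: -56, -158, -308, -506
D3: -102, -150, -198
D4: -48, -48
The fourth differences are constant, so the polynomial has degree 4.

4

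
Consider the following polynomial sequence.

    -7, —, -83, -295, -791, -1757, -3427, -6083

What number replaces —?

Using the last 6 terms:
First differences: -212, -496, -966, -1670, -2656
Second differences: -284, -470, -704, -986
Third differences: -186, -234, -282
Fourth differences: -48, -48
Constant fourth difference = -48.
Extend backward: -186 + 48 = -138;  -284 + 138 = -146;  -212 + 146 = -66;  -83 + 66 = -17

-17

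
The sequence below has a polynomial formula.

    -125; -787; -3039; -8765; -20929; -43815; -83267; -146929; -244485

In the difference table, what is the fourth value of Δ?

First differences: -662, -2252, -5726, -12164, -22886, -39452, -63662, -97556
Second differences: -1590, -3474, -6438, -10722, -16566, -24210, -33894
Third differences: -1884, -2964, -4284, -5844, -7644, -9684
Fourth differences: -1080, -1320, -1560, -1800, -2040
Fifth differences: -240, -240, -240, -240

-12164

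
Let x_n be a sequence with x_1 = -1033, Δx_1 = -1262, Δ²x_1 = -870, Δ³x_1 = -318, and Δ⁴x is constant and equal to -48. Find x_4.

Build the table forward from the leading diagonal:
Fourth differences: -48  -48  -48  -48
Third differences: -318  -366  -414  -462
Second differences: -870  -1188  -1554  -1968
First differences: -1262  -2132  -3320  -4874
x: -1033  -2295  -4427  -7747

-7747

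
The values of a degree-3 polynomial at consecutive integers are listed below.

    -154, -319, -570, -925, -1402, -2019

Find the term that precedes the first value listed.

-57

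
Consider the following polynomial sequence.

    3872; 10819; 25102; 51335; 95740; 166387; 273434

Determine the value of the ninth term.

649240

First differences: 6947, 14283, 26233, 44405, 70647, 107047
Second differences: 7336, 11950, 18172, 26242, 36400
Third differences: 4614, 6222, 8070, 10158
Fourth differences: 1608, 1848, 2088
Fifth differences: 240, 240
Fifth differences constant at 240.
2088 + 240 = 2328;  10158 + 2328 = 12486;  36400 + 12486 = 48886;  107047 + 48886 = 155933;  273434 + 155933 = 429367
2328 + 240 = 2568;  12486 + 2568 = 15054;  48886 + 15054 = 63940;  155933 + 63940 = 219873;  429367 + 219873 = 649240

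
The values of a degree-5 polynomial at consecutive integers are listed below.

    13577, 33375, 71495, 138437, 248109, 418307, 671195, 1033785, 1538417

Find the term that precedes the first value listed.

4529

Δ: 19798, 38120, 66942, 109672, 170198, 252888, 362590, 504632
Δ²: 18322, 28822, 42730, 60526, 82690, 109702, 142042
Δ³: 10500, 13908, 17796, 22164, 27012, 32340
Δ⁴: 3408, 3888, 4368, 4848, 5328
Δ⁵: 480, 480, 480, 480
The fifth differences are constant at 480.
Work back: 3408 − 480 = 2928;  10500 − 2928 = 7572;  18322 − 7572 = 10750;  19798 − 10750 = 9048;  13577 − 9048 = 4529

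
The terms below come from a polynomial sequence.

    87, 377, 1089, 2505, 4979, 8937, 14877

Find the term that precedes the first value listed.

9

290, 712, 1416, 2474, 3958, 5940
422, 704, 1058, 1484, 1982
282, 354, 426, 498
72, 72, 72
The fourth differences are constant at 72.
Work back: 282 − 72 = 210;  422 − 210 = 212;  290 − 212 = 78;  87 − 78 = 9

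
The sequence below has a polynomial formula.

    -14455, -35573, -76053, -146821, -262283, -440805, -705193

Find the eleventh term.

-3259805

First differences: -21118, -40480, -70768, -115462, -178522, -264388
Second differences: -19362, -30288, -44694, -63060, -85866
Third differences: -10926, -14406, -18366, -22806
Fourth differences: -3480, -3960, -4440
Fifth differences: -480, -480
Fifth differences constant at -480.
-4440 − 480 = -4920;  -22806 − 4920 = -27726;  -85866 − 27726 = -113592;  -264388 − 113592 = -377980;  -705193 − 377980 = -1083173
-4920 − 480 = -5400;  -27726 − 5400 = -33126;  -113592 − 33126 = -146718;  -377980 − 146718 = -524698;  -1083173 − 524698 = -1607871
-5400 − 480 = -5880;  -33126 − 5880 = -39006;  -146718 − 39006 = -185724;  -524698 − 185724 = -710422;  -1607871 − 710422 = -2318293
-5880 − 480 = -6360;  -39006 − 6360 = -45366;  -185724 − 45366 = -231090;  -710422 − 231090 = -941512;  -2318293 − 941512 = -3259805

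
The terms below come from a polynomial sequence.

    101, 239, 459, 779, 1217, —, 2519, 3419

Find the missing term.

1791

Using the first 5 terms:
Δ: 138  220  320  438
Δ²: 82  100  118
Δ³: 18  18
Constant third difference = 18.
Extend forward: 118 + 18 = 136;  438 + 136 = 574;  1217 + 574 = 1791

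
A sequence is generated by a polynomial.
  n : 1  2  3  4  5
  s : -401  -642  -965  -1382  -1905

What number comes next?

First differences: -241 , -323 , -417 , -523
Second differences: -82 , -94 , -106
Third differences: -12 , -12
Third differences constant at -12.
-106 − 12 = -118;  -523 − 118 = -641;  -1905 − 641 = -2546

-2546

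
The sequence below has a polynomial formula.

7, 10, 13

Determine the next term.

16

D1: 3, 3
The first differences are constant (3).
13 + 3 = 16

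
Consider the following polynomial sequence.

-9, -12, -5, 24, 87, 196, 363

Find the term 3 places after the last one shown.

-3, 7, 29, 63, 109, 167
10, 22, 34, 46, 58
12, 12, 12, 12
Constant third difference = 12, so extend:
58 + 12 = 70;  167 + 70 = 237;  363 + 237 = 600
70 + 12 = 82;  237 + 82 = 319;  600 + 319 = 919
82 + 12 = 94;  319 + 94 = 413;  919 + 413 = 1332

1332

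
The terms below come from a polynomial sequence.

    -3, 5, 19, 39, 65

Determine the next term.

First differences: 8  14  20  26
Second differences: 6  6  6
Constant second difference = 6, so extend:
26 + 6 = 32;  65 + 32 = 97

97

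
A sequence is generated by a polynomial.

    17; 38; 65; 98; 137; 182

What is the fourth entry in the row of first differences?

39

First differences: 21, 27, 33, 39, 45
Second differences: 6, 6, 6, 6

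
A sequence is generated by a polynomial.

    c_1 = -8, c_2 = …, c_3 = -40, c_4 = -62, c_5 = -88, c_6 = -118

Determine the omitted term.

Using the last 4 terms:
-22  -26  -30
-4  -4
Constant second difference = -4.
Extend backward: -22 + 4 = -18;  -40 + 18 = -22

-22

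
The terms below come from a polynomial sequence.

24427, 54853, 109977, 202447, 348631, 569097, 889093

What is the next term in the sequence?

1339027

D1: 30426 , 55124 , 92470 , 146184 , 220466 , 319996
D2: 24698 , 37346 , 53714 , 74282 , 99530
D3: 12648 , 16368 , 20568 , 25248
D4: 3720 , 4200 , 4680
D5: 480 , 480
Constant fifth difference = 480, so extend:
4680 + 480 = 5160;  25248 + 5160 = 30408;  99530 + 30408 = 129938;  319996 + 129938 = 449934;  889093 + 449934 = 1339027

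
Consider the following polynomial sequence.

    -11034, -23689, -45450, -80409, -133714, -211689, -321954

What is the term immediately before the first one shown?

Δ: -12655, -21761, -34959, -53305, -77975, -110265
Δ²: -9106, -13198, -18346, -24670, -32290
Δ³: -4092, -5148, -6324, -7620
Δ⁴: -1056, -1176, -1296
Δ⁵: -120, -120
The fifth differences are constant at -120.
Work back: -1056 + 120 = -936;  -4092 + 936 = -3156;  -9106 + 3156 = -5950;  -12655 + 5950 = -6705;  -11034 + 6705 = -4329

-4329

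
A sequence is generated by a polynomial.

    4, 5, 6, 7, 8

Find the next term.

9

1, 1, 1, 1
First differences constant at 1.
8 + 1 = 9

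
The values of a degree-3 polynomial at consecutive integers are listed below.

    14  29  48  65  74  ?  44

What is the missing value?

69

Using the first 5 terms:
D1: 15  19  17  9
D2: 4  -2  -8
D3: -6  -6
Constant third difference = -6.
Extend forward: -8 − 6 = -14;  9 − 14 = -5;  74 − 5 = 69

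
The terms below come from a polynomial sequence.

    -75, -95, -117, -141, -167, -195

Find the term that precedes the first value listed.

-57

D1: -20, -22, -24, -26, -28
D2: -2, -2, -2, -2
The second differences are constant at -2.
Work back: -20 + 2 = -18;  -75 + 18 = -57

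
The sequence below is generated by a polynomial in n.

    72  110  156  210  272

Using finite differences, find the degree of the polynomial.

D1: 38, 46, 54, 62
D2: 8, 8, 8
The second differences are constant, so the polynomial has degree 2.

2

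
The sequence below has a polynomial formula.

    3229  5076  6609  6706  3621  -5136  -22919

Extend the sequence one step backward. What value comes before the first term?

1686

1847  1533  97  -3085  -8757  -17783
-314  -1436  -3182  -5672  -9026
-1122  -1746  -2490  -3354
-624  -744  -864
-120  -120
The fifth differences are constant at -120.
Work back: -624 + 120 = -504;  -1122 + 504 = -618;  -314 + 618 = 304;  1847 − 304 = 1543;  3229 − 1543 = 1686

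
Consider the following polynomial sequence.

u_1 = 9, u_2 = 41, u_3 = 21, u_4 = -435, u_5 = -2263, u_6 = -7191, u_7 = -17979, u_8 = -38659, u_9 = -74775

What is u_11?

D1: 32 , -20 , -456 , -1828 , -4928 , -10788 , -20680 , -36116
D2: -52 , -436 , -1372 , -3100 , -5860 , -9892 , -15436
D3: -384 , -936 , -1728 , -2760 , -4032 , -5544
D4: -552 , -792 , -1032 , -1272 , -1512
D5: -240 , -240 , -240 , -240
Constant fifth difference = -240, so extend:
-1512 − 240 = -1752;  -5544 − 1752 = -7296;  -15436 − 7296 = -22732;  -36116 − 22732 = -58848;  -74775 − 58848 = -133623
-1752 − 240 = -1992;  -7296 − 1992 = -9288;  -22732 − 9288 = -32020;  -58848 − 32020 = -90868;  -133623 − 90868 = -224491

-224491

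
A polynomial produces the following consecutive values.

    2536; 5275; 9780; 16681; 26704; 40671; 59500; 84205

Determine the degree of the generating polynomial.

4

2739, 4505, 6901, 10023, 13967, 18829, 24705
1766, 2396, 3122, 3944, 4862, 5876
630, 726, 822, 918, 1014
96, 96, 96, 96
The fourth differences are constant, so the polynomial has degree 4.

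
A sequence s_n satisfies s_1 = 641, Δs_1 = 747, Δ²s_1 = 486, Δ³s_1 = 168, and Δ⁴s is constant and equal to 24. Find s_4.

4508

Build the table forward from the leading diagonal:
Fourth differences: 24  24  24  24
Third differences: 168  192  216  240
Second differences: 486  654  846  1062
First differences: 747  1233  1887  2733
s: 641  1388  2621  4508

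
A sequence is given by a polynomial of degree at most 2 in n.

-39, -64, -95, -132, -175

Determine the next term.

-224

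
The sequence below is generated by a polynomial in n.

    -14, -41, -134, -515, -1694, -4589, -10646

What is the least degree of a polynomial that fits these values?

5

Δ: -27, -93, -381, -1179, -2895, -6057
Δ²: -66, -288, -798, -1716, -3162
Δ³: -222, -510, -918, -1446
Δ⁴: -288, -408, -528
Δ⁵: -120, -120
The fifth differences are constant, so the polynomial has degree 5.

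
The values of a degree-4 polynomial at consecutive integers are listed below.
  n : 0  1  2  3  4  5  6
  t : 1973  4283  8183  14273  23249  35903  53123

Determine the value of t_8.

105293

2310, 3900, 6090, 8976, 12654, 17220
1590, 2190, 2886, 3678, 4566
600, 696, 792, 888
96, 96, 96
Fourth differences constant at 96.
888 + 96 = 984;  4566 + 984 = 5550;  17220 + 5550 = 22770;  53123 + 22770 = 75893
984 + 96 = 1080;  5550 + 1080 = 6630;  22770 + 6630 = 29400;  75893 + 29400 = 105293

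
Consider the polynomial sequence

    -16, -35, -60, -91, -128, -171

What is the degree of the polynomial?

-19, -25, -31, -37, -43
-6, -6, -6, -6
The second differences are constant, so the polynomial has degree 2.

2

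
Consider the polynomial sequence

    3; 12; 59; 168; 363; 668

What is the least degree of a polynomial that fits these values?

3

First differences: 9, 47, 109, 195, 305
Second differences: 38, 62, 86, 110
Third differences: 24, 24, 24
The third differences are constant, so the polynomial has degree 3.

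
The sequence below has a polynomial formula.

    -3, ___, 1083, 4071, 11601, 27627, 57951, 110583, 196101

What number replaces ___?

Using the last 7 terms:
Δ: 2988, 7530, 16026, 30324, 52632, 85518
Δ²: 4542, 8496, 14298, 22308, 32886
Δ³: 3954, 5802, 8010, 10578
Δ⁴: 1848, 2208, 2568
Δ⁵: 360, 360
Constant fifth difference = 360.
Extend backward: 1848 − 360 = 1488;  3954 − 1488 = 2466;  4542 − 2466 = 2076;  2988 − 2076 = 912;  1083 − 912 = 171

171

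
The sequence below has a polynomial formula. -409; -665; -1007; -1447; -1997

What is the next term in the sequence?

-2669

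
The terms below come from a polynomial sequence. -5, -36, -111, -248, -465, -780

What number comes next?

-1211

-31 , -75 , -137 , -217 , -315
-44 , -62 , -80 , -98
-18 , -18 , -18
Constant third difference = -18, so extend:
-98 − 18 = -116;  -315 − 116 = -431;  -780 − 431 = -1211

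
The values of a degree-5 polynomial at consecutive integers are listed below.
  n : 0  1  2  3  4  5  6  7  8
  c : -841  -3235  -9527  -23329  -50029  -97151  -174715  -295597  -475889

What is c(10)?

D1: -2394 , -6292 , -13802 , -26700 , -47122 , -77564 , -120882 , -180292
D2: -3898 , -7510 , -12898 , -20422 , -30442 , -43318 , -59410
D3: -3612 , -5388 , -7524 , -10020 , -12876 , -16092
D4: -1776 , -2136 , -2496 , -2856 , -3216
D5: -360 , -360 , -360 , -360
Constant fifth difference = -360, so extend:
-3216 − 360 = -3576;  -16092 − 3576 = -19668;  -59410 − 19668 = -79078;  -180292 − 79078 = -259370;  -475889 − 259370 = -735259
-3576 − 360 = -3936;  -19668 − 3936 = -23604;  -79078 − 23604 = -102682;  -259370 − 102682 = -362052;  -735259 − 362052 = -1097311

-1097311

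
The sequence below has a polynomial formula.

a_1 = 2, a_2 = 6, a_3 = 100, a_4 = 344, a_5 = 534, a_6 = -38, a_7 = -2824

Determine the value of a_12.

-183104

D1: 4, 94, 244, 190, -572, -2786
D2: 90, 150, -54, -762, -2214
D3: 60, -204, -708, -1452
D4: -264, -504, -744
D5: -240, -240
Constant fifth difference = -240, so extend:
-744 − 240 = -984;  -1452 − 984 = -2436;  -2214 − 2436 = -4650;  -2786 − 4650 = -7436;  -2824 − 7436 = -10260
-984 − 240 = -1224;  -2436 − 1224 = -3660;  -4650 − 3660 = -8310;  -7436 − 8310 = -15746;  -10260 − 15746 = -26006
-1224 − 240 = -1464;  -3660 − 1464 = -5124;  -8310 − 5124 = -13434;  -15746 − 13434 = -29180;  -26006 − 29180 = -55186
-1464 − 240 = -1704;  -5124 − 1704 = -6828;  -13434 − 6828 = -20262;  -29180 − 20262 = -49442;  -55186 − 49442 = -104628
-1704 − 240 = -1944;  -6828 − 1944 = -8772;  -20262 − 8772 = -29034;  -49442 − 29034 = -78476;  -104628 − 78476 = -183104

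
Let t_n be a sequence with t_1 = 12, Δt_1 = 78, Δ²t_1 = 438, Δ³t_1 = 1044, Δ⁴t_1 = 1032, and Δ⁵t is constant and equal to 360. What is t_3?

Build the table forward from the leading diagonal:
D5: 360  360  360
D4: 1032  1392  1752
D3: 1044  2076  3468
D2: 438  1482  3558
D1: 78  516  1998
t: 12  90  606

606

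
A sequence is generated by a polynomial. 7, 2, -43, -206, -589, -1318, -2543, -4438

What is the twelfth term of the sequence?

-23038

-5, -45, -163, -383, -729, -1225, -1895
-40, -118, -220, -346, -496, -670
-78, -102, -126, -150, -174
-24, -24, -24, -24
The fourth differences are constant (-24).
-174 − 24 = -198;  -670 − 198 = -868;  -1895 − 868 = -2763;  -4438 − 2763 = -7201
-198 − 24 = -222;  -868 − 222 = -1090;  -2763 − 1090 = -3853;  -7201 − 3853 = -11054
-222 − 24 = -246;  -1090 − 246 = -1336;  -3853 − 1336 = -5189;  -11054 − 5189 = -16243
-246 − 24 = -270;  -1336 − 270 = -1606;  -5189 − 1606 = -6795;  -16243 − 6795 = -23038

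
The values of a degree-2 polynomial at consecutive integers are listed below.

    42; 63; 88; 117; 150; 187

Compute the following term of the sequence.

First differences: 21  25  29  33  37
Second differences: 4  4  4  4
Constant second difference = 4, so extend:
37 + 4 = 41;  187 + 41 = 228

228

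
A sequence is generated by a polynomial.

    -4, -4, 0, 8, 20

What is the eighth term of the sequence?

Δ: 0  4  8  12
Δ²: 4  4  4
The second differences are constant (4).
12 + 4 = 16;  20 + 16 = 36
16 + 4 = 20;  36 + 20 = 56
20 + 4 = 24;  56 + 24 = 80

80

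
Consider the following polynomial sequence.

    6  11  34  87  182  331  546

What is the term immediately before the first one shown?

Δ: 5  23  53  95  149  215
Δ²: 18  30  42  54  66
Δ³: 12  12  12  12
The third differences are constant at 12.
Work back: 18 − 12 = 6;  5 − 6 = -1;  6 + 1 = 7

7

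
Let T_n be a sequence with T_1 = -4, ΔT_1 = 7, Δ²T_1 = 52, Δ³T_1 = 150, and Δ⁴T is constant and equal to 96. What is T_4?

323

Build the table forward from the leading diagonal:
Fourth differences: 96, 96, 96, 96
Third differences: 150, 246, 342, 438
Second differences: 52, 202, 448, 790
First differences: 7, 59, 261, 709
T: -4, 3, 62, 323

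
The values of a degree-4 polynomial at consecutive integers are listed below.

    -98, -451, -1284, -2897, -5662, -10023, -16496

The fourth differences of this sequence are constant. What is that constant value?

Δ: -353, -833, -1613, -2765, -4361, -6473
Δ²: -480, -780, -1152, -1596, -2112
Δ³: -300, -372, -444, -516
Δ⁴: -72, -72, -72

-72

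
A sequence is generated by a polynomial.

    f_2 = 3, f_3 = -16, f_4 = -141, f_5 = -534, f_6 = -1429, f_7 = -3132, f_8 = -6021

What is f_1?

D1: -19, -125, -393, -895, -1703, -2889
D2: -106, -268, -502, -808, -1186
D3: -162, -234, -306, -378
D4: -72, -72, -72
The fourth differences are constant at -72.
Work back: -162 + 72 = -90;  -106 + 90 = -16;  -19 + 16 = -3;  3 + 3 = 6

6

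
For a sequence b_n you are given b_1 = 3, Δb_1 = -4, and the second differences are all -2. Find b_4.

Build the table forward from the leading diagonal:
Δ²: -2  -2  -2  -2
Δ: -4  -6  -8  -10
b: 3  -1  -7  -15

-15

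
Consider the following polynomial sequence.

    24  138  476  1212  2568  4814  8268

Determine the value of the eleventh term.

First differences: 114  338  736  1356  2246  3454
Second differences: 224  398  620  890  1208
Third differences: 174  222  270  318
Fourth differences: 48  48  48
The fourth differences are constant (48).
318 + 48 = 366;  1208 + 366 = 1574;  3454 + 1574 = 5028;  8268 + 5028 = 13296
366 + 48 = 414;  1574 + 414 = 1988;  5028 + 1988 = 7016;  13296 + 7016 = 20312
414 + 48 = 462;  1988 + 462 = 2450;  7016 + 2450 = 9466;  20312 + 9466 = 29778
462 + 48 = 510;  2450 + 510 = 2960;  9466 + 2960 = 12426;  29778 + 12426 = 42204

42204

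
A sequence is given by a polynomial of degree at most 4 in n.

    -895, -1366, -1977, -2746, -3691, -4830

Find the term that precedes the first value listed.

-546

D1: -471  -611  -769  -945  -1139
D2: -140  -158  -176  -194
D3: -18  -18  -18
The third differences are constant at -18.
Work back: -140 + 18 = -122;  -471 + 122 = -349;  -895 + 349 = -546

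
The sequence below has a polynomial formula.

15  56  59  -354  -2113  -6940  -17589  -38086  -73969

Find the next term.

-132528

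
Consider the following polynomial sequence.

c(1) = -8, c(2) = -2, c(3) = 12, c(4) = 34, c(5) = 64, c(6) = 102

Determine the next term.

D1: 6 , 14 , 22 , 30 , 38
D2: 8 , 8 , 8 , 8
Second differences constant at 8.
38 + 8 = 46;  102 + 46 = 148

148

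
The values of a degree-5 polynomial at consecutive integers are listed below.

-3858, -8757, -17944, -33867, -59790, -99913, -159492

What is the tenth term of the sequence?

-525885

First differences: -4899, -9187, -15923, -25923, -40123, -59579
Second differences: -4288, -6736, -10000, -14200, -19456
Third differences: -2448, -3264, -4200, -5256
Fourth differences: -816, -936, -1056
Fifth differences: -120, -120
The fifth differences are constant (-120).
-1056 − 120 = -1176;  -5256 − 1176 = -6432;  -19456 − 6432 = -25888;  -59579 − 25888 = -85467;  -159492 − 85467 = -244959
-1176 − 120 = -1296;  -6432 − 1296 = -7728;  -25888 − 7728 = -33616;  -85467 − 33616 = -119083;  -244959 − 119083 = -364042
-1296 − 120 = -1416;  -7728 − 1416 = -9144;  -33616 − 9144 = -42760;  -119083 − 42760 = -161843;  -364042 − 161843 = -525885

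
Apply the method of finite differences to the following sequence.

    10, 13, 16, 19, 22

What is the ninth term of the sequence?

34

Δ: 3  3  3  3
Constant first difference = 3, so extend:
22 + 3 = 25
25 + 3 = 28
28 + 3 = 31
31 + 3 = 34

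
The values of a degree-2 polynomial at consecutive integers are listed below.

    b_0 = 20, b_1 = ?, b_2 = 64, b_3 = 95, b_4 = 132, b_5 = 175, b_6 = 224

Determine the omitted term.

39

Using the last 5 terms:
D1: 31  37  43  49
D2: 6  6  6
Constant second difference = 6.
Extend backward: 31 − 6 = 25;  64 − 25 = 39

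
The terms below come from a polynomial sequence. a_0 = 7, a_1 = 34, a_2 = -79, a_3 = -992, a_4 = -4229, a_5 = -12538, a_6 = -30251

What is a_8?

First differences: 27  -113  -913  -3237  -8309  -17713
Second differences: -140  -800  -2324  -5072  -9404
Third differences: -660  -1524  -2748  -4332
Fourth differences: -864  -1224  -1584
Fifth differences: -360  -360
Fifth differences constant at -360.
-1584 − 360 = -1944;  -4332 − 1944 = -6276;  -9404 − 6276 = -15680;  -17713 − 15680 = -33393;  -30251 − 33393 = -63644
-1944 − 360 = -2304;  -6276 − 2304 = -8580;  -15680 − 8580 = -24260;  -33393 − 24260 = -57653;  -63644 − 57653 = -121297

-121297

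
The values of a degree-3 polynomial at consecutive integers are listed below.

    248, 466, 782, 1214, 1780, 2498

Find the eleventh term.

Δ: 218, 316, 432, 566, 718
Δ²: 98, 116, 134, 152
Δ³: 18, 18, 18
Constant third difference = 18, so extend:
152 + 18 = 170;  718 + 170 = 888;  2498 + 888 = 3386
170 + 18 = 188;  888 + 188 = 1076;  3386 + 1076 = 4462
188 + 18 = 206;  1076 + 206 = 1282;  4462 + 1282 = 5744
206 + 18 = 224;  1282 + 224 = 1506;  5744 + 1506 = 7250
224 + 18 = 242;  1506 + 242 = 1748;  7250 + 1748 = 8998

8998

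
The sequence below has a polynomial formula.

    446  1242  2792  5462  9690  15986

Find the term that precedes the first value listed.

110

First differences: 796, 1550, 2670, 4228, 6296
Second differences: 754, 1120, 1558, 2068
Third differences: 366, 438, 510
Fourth differences: 72, 72
The fourth differences are constant at 72.
Work back: 366 − 72 = 294;  754 − 294 = 460;  796 − 460 = 336;  446 − 336 = 110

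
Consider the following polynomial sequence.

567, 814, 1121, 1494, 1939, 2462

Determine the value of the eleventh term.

Δ: 247 , 307 , 373 , 445 , 523
Δ²: 60 , 66 , 72 , 78
Δ³: 6 , 6 , 6
Third differences constant at 6.
78 + 6 = 84;  523 + 84 = 607;  2462 + 607 = 3069
84 + 6 = 90;  607 + 90 = 697;  3069 + 697 = 3766
90 + 6 = 96;  697 + 96 = 793;  3766 + 793 = 4559
96 + 6 = 102;  793 + 102 = 895;  4559 + 895 = 5454
102 + 6 = 108;  895 + 108 = 1003;  5454 + 1003 = 6457

6457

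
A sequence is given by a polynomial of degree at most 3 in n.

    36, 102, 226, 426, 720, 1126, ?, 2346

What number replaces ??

Using the first 6 terms:
First differences: 66  124  200  294  406
Second differences: 58  76  94  112
Third differences: 18  18  18
Constant third difference = 18.
Extend forward: 112 + 18 = 130;  406 + 130 = 536;  1126 + 536 = 1662

1662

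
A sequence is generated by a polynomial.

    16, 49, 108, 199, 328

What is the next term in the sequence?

D1: 33 , 59 , 91 , 129
D2: 26 , 32 , 38
D3: 6 , 6
The third differences are constant (6).
38 + 6 = 44;  129 + 44 = 173;  328 + 173 = 501

501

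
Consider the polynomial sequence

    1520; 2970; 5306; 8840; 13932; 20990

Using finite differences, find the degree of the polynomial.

1450, 2336, 3534, 5092, 7058
886, 1198, 1558, 1966
312, 360, 408
48, 48
The fourth differences are constant, so the polynomial has degree 4.

4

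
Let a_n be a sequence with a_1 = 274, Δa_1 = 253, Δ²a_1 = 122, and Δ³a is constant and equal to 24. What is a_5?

2114

Build the table forward from the leading diagonal:
D3: 24, 24, 24, 24, 24
D2: 122, 146, 170, 194, 218
D1: 253, 375, 521, 691, 885
a: 274, 527, 902, 1423, 2114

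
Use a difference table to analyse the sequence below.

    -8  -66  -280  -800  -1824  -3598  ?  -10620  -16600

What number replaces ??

-6416

Using the first 6 terms:
First differences: -58  -214  -520  -1024  -1774
Second differences: -156  -306  -504  -750
Third differences: -150  -198  -246
Fourth differences: -48  -48
Constant fourth difference = -48.
Extend forward: -246 − 48 = -294;  -750 − 294 = -1044;  -1774 − 1044 = -2818;  -3598 − 2818 = -6416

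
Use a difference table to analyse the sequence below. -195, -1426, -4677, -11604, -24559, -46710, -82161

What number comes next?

First differences: -1231  -3251  -6927  -12955  -22151  -35451
Second differences: -2020  -3676  -6028  -9196  -13300
Third differences: -1656  -2352  -3168  -4104
Fourth differences: -696  -816  -936
Fifth differences: -120  -120
The fifth differences are constant (-120).
-936 − 120 = -1056;  -4104 − 1056 = -5160;  -13300 − 5160 = -18460;  -35451 − 18460 = -53911;  -82161 − 53911 = -136072

-136072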